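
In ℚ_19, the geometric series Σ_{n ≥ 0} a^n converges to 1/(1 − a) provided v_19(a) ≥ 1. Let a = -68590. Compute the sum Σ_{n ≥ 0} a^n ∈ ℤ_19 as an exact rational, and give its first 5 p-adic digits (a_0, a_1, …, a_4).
Σ a^n = 1/(1 − a) = 1/68591;  first 5 digits = (1, 0, 0, 9, 18)

v_19(a) = 3 ≥ 1, so the series converges in ℤ_19 to 1/(1 − a) = 1/(1 − (-68590)) = 1/68591. Expand this rational in ℤ_19: compute digits iteratively via d_i = x_i mod 19, x_{i+1} = (x_i − d_i)/19. The first 5 digits are (1, 0, 0, 9, 18).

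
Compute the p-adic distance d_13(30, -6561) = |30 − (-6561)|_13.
d_13(30, -6561) = 1/2197

Step 1 — x − y = 30 − (-6561) = 6591. Step 2 — v_13(6591) = 3 (factor: 6591 = (13^3 · 3); the sign does not affect v_p). Step 3 — |x − y|_13 = 13^{-3} = 1/2197.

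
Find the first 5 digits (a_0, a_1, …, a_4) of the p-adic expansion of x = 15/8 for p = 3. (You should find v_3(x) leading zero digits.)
(a_0, …, a_4) = (0, 1, 1, 0, 1)

v_3(15/8) = 1, so a_0 = ... = a_0 = 0. Factor out: x = 3^1 · u with u = 5/8 a unit in ℤ_3. Expand u iteratively via a_{v+i} = u_i mod 3, u_{i+1} = (u_i − a_{v+i})/3:
  u_0 = 5/8;  a_1 = 1;  u_1 = (u_0 − 1)/3 = -1/8
  u_1 = -1/8;  a_2 = 1;  u_2 = (u_1 − 1)/3 = -3/8
  u_2 = -3/8;  a_3 = 0;  u_3 = (u_2 − 0)/3 = -1/8
  u_3 = -1/8;  a_4 = 1;  u_4 = (u_3 − 1)/3 = -3/8
Digits: (0, 1, 1, 0, 1).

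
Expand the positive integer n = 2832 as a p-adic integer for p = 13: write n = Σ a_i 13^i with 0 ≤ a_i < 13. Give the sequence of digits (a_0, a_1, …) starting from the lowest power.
(a_0, a_1, …) = (11, 9, 3, 1)

Repeated division by 13 gives the digits low-to-high: 2832 = 11 + 9·13^1 + 3·13^2 + 1·13^3. Digit sequence: (11, 9, 3, 1).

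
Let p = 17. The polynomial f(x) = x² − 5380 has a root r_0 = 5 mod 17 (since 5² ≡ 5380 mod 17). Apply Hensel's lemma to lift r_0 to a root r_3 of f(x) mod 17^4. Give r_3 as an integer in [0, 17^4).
r_3 = 40278 (mod 83521)

Hensel's recurrence: r_{i+1} = r_i − f(r_i)·(f′(r_i))^{-1} mod 17^{i+2}, with f′(x) = 2x. Iterate:
  r_0 = 5 (mod 17)
  r_1 = 107 (mod 289)
  r_2 = 974 (mod 4913)
  r_3 = 40278 (mod 83521)
Final: r_3 = 40278, and one checks f(r_3) ≡ 0 mod 17^4.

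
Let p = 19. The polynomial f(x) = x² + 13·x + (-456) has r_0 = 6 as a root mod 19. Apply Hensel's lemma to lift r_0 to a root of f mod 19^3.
r_2 = 6200 (mod 6859)

Hensel: r_{i+1} = r_i − f(r_i)·(f′(r_i))^{-1} mod 19^{i+2}, f′(x) = 2x + 13. Iterate:
  r_0 = 6 (mod 19)
  r_1 = 63 (mod 361)
  r_2 = 6200 (mod 6859)
Final: r = 6200 satisfies f(r) ≡ 0 mod 19^3.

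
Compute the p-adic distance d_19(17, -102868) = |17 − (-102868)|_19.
d_19(17, -102868) = 1/6859

Step 1 — x − y = 17 − (-102868) = 102885. Step 2 — v_19(102885) = 3 (factor: 102885 = (19^3 · 15); the sign does not affect v_p). Step 3 — |x − y|_19 = 19^{-3} = 1/6859.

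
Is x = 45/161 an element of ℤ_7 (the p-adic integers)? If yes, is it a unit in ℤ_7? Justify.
x ∉ ℤ_7 (v_7(x) = -1 < 0)

ℤ_7 = {x ∈ ℚ_7 : v_7(x) ≥ 0} and ℤ_7^× = {x ∈ ℤ_7 : v_7(x) = 0}. Here v_7(45/161) = v_7(num) − v_7(den) = -1; compare against these criteria.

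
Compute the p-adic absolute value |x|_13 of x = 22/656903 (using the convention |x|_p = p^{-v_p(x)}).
|22/656903|_13 = 28561

Step 1 — compute v_13(x) by factoring powers of 13 out of the numerator and denominator: v_13(22/656903) = -4. Step 2 — apply |x|_p = p^{-v_p(x)} = 13^{4} = 28561.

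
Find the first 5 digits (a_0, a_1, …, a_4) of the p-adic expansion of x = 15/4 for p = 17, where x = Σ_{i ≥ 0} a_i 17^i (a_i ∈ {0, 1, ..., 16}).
(a_0, …, a_4) = (8, 4, 4, 4, 4)

v_17(15/4) = 0 (numerator and denominator both coprime to 17), so x ∈ ℤ_17^×. Compute digits iteratively via a_i = x_i mod 17, x_{i+1} = (x_i − a_i)/17, with x_0 = x:
  x_0 = 15/4;  a_0 = 8;  x_1 = (x_0 − 8)/17 = -1/4
  x_1 = -1/4;  a_1 = 4;  x_2 = (x_1 − 4)/17 = -1/4
  x_2 = -1/4;  a_2 = 4;  x_3 = (x_2 − 4)/17 = -1/4
  x_3 = -1/4;  a_3 = 4;  x_4 = (x_3 − 4)/17 = -1/4
  x_4 = -1/4;  a_4 = 4;  x_5 = (x_4 − 4)/17 = -1/4
Digits: (8, 4, 4, 4, 4).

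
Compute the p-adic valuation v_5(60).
v_5(60) = 1

v_5(n) is the largest exponent k such that 5^k divides n. Factor out: 60 = 5^1 · 12. (Sign doesn't affect v_p.) So v_5(60) = 1.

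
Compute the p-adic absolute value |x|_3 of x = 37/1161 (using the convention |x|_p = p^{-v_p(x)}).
|37/1161|_3 = 27

Step 1 — compute v_3(x) by factoring powers of 3 out of the numerator and denominator: v_3(37/1161) = -3. Step 2 — apply |x|_p = p^{-v_p(x)} = 3^{3} = 27.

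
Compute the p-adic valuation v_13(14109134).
v_13(14109134) = 5

v_13(n) is the largest exponent k such that 13^k divides n. Factor out: 14109134 = 13^5 · 38. (Sign doesn't affect v_p.) So v_13(14109134) = 5.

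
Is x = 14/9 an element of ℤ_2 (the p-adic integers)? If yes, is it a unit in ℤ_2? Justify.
x ∈ ℤ_2 but not a unit; v_2(x) = 1 > 0

ℤ_2 = {x ∈ ℚ_2 : v_2(x) ≥ 0} and ℤ_2^× = {x ∈ ℤ_2 : v_2(x) = 0}. Here v_2(14/9) = v_2(num) − v_2(den) = 1; compare against these criteria.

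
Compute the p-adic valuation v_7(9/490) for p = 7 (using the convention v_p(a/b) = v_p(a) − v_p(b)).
v_7(9/490) = -2

Factor powers of 7 from the numerator and denominator of the reduced fraction: 9 = 7^0 · 9 and 490 = 7^2 · 10. Apply v_p(a/b) = v_p(a) − v_p(b): v_7(9/490) = 0 − 2 = -2.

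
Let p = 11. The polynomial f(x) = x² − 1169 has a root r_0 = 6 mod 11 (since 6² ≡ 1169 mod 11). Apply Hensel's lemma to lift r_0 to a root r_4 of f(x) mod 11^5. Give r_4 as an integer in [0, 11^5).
r_4 = 130488 (mod 161051)

Hensel's recurrence: r_{i+1} = r_i − f(r_i)·(f′(r_i))^{-1} mod 11^{i+2}, with f′(x) = 2x. Iterate:
  r_0 = 6 (mod 11)
  r_1 = 50 (mod 121)
  r_2 = 50 (mod 1331)
  r_3 = 13360 (mod 14641)
  r_4 = 130488 (mod 161051)
Final: r_4 = 130488, and one checks f(r_4) ≡ 0 mod 11^5.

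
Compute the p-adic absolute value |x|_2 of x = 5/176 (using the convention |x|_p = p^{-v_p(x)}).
|5/176|_2 = 16

Step 1 — compute v_2(x) by factoring powers of 2 out of the numerator and denominator: v_2(5/176) = -4. Step 2 — apply |x|_p = p^{-v_p(x)} = 2^{4} = 16.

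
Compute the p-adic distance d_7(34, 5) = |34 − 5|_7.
d_7(34, 5) = 1

Step 1 — x − y = 34 − 5 = 29. Step 2 — v_7(29) = 0 (factor: 29 = (7^0 · 29); the sign does not affect v_p). Step 3 — |x − y|_7 = 7^{0} = 1.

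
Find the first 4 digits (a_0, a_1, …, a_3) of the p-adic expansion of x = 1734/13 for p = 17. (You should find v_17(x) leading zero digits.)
(a_0, …, a_3) = (0, 0, 7, 14)

v_17(1734/13) = 2, so a_0 = ... = a_1 = 0. Factor out: x = 17^2 · u with u = 6/13 a unit in ℤ_17. Expand u iteratively via a_{v+i} = u_i mod 17, u_{i+1} = (u_i − a_{v+i})/17:
  u_0 = 6/13;  a_2 = 7;  u_1 = (u_0 − 7)/17 = -5/13
  u_1 = -5/13;  a_3 = 14;  u_2 = (u_1 − 14)/17 = -11/13
Digits: (0, 0, 7, 14).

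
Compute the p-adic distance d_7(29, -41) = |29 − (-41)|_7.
d_7(29, -41) = 1/7

Step 1 — x − y = 29 − (-41) = 70. Step 2 — v_7(70) = 1 (factor: 70 = (7^1 · 10); the sign does not affect v_p). Step 3 — |x − y|_7 = 7^{-1} = 1/7.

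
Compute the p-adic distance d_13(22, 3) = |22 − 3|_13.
d_13(22, 3) = 1

Step 1 — x − y = 22 − 3 = 19. Step 2 — v_13(19) = 0 (factor: 19 = (13^0 · 19); the sign does not affect v_p). Step 3 — |x − y|_13 = 13^{0} = 1.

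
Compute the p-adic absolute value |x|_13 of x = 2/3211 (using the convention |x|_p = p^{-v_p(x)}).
|2/3211|_13 = 169

Step 1 — compute v_13(x) by factoring powers of 13 out of the numerator and denominator: v_13(2/3211) = -2. Step 2 — apply |x|_p = p^{-v_p(x)} = 13^{2} = 169.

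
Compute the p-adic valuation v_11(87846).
v_11(87846) = 4

v_11(n) is the largest exponent k such that 11^k divides n. Factor out: 87846 = 11^4 · 6. (Sign doesn't affect v_p.) So v_11(87846) = 4.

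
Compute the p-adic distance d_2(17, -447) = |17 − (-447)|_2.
d_2(17, -447) = 1/16

Step 1 — x − y = 17 − (-447) = 464. Step 2 — v_2(464) = 4 (factor: 464 = (2^4 · 29); the sign does not affect v_p). Step 3 — |x − y|_2 = 2^{-4} = 1/16.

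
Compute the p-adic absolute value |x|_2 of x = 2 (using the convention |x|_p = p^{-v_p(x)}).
|2|_2 = 1/2

Step 1 — compute v_2(x) by factoring powers of 2 out of the numerator and denominator: v_2(2) = 1. Step 2 — apply |x|_p = p^{-v_p(x)} = 2^{-1} = 1/2.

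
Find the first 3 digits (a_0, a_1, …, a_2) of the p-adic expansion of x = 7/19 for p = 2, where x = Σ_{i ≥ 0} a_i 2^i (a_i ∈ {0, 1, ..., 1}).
(a_0, …, a_2) = (1, 0, 1)

v_2(7/19) = 0 (numerator and denominator both coprime to 2), so x ∈ ℤ_2^×. Compute digits iteratively via a_i = x_i mod 2, x_{i+1} = (x_i − a_i)/2, with x_0 = x:
  x_0 = 7/19;  a_0 = 1;  x_1 = (x_0 − 1)/2 = -6/19
  x_1 = -6/19;  a_1 = 0;  x_2 = (x_1 − 0)/2 = -3/19
  x_2 = -3/19;  a_2 = 1;  x_3 = (x_2 − 1)/2 = -11/19
Digits: (1, 0, 1).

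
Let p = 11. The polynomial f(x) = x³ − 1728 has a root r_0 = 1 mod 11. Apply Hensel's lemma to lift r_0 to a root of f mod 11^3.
r_2 = 12 (mod 1331)

Hensel: r_{i+1} = r_i − f(r_i)/f′(r_i) mod 11^{i+2}, where f′(x) = 3x². Iterate:
  r_0 = 1 (mod 11)
  r_1 = 12 (mod 121)
  r_2 = 12 (mod 1331)
Final: r = 12 with f(r) ≡ 0 mod 11^3.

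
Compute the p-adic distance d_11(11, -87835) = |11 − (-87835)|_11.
d_11(11, -87835) = 1/14641

Step 1 — x − y = 11 − (-87835) = 87846. Step 2 — v_11(87846) = 4 (factor: 87846 = (11^4 · 6); the sign does not affect v_p). Step 3 — |x − y|_11 = 11^{-4} = 1/14641.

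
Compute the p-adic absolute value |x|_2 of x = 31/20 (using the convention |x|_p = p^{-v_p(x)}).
|31/20|_2 = 4

Step 1 — compute v_2(x) by factoring powers of 2 out of the numerator and denominator: v_2(31/20) = -2. Step 2 — apply |x|_p = p^{-v_p(x)} = 2^{2} = 4.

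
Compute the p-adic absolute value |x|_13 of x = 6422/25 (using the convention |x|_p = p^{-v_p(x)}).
|6422/25|_13 = 1/169

Step 1 — compute v_13(x) by factoring powers of 13 out of the numerator and denominator: v_13(6422/25) = 2. Step 2 — apply |x|_p = p^{-v_p(x)} = 13^{-2} = 1/169.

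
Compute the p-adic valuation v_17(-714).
v_17(-714) = 1

v_17(n) is the largest exponent k such that 17^k divides n. Factor out: -714 = -17^1 · 42. (Sign doesn't affect v_p.) So v_17(-714) = 1.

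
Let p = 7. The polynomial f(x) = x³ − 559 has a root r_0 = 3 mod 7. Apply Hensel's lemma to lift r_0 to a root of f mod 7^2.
r_1 = 10 (mod 49)

Hensel: r_{i+1} = r_i − f(r_i)/f′(r_i) mod 7^{i+2}, where f′(x) = 3x². Iterate:
  r_0 = 3 (mod 7)
  r_1 = 10 (mod 49)
Final: r = 10 with f(r) ≡ 0 mod 7^2.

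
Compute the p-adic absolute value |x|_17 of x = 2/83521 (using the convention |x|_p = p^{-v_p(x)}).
|2/83521|_17 = 83521

Step 1 — compute v_17(x) by factoring powers of 17 out of the numerator and denominator: v_17(2/83521) = -4. Step 2 — apply |x|_p = p^{-v_p(x)} = 17^{4} = 83521.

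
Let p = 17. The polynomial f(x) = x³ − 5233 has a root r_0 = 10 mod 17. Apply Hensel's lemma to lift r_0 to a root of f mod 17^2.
r_1 = 27 (mod 289)

Hensel: r_{i+1} = r_i − f(r_i)/f′(r_i) mod 17^{i+2}, where f′(x) = 3x². Iterate:
  r_0 = 10 (mod 17)
  r_1 = 27 (mod 289)
Final: r = 27 with f(r) ≡ 0 mod 17^2.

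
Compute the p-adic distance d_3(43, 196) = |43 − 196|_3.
d_3(43, 196) = 1/9

Step 1 — x − y = 43 − 196 = -153. Step 2 — v_3(-153) = 2 (factor: -153 = −(3^2 · 17); the sign does not affect v_p). Step 3 — |x − y|_3 = 3^{-2} = 1/9.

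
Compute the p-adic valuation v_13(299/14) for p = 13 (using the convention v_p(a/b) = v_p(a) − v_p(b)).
v_13(299/14) = 1

Factor powers of 13 from the numerator and denominator of the reduced fraction: 299 = 13^1 · 23 and 14 = 13^0 · 14. Apply v_p(a/b) = v_p(a) − v_p(b): v_13(299/14) = 1 − 0 = 1.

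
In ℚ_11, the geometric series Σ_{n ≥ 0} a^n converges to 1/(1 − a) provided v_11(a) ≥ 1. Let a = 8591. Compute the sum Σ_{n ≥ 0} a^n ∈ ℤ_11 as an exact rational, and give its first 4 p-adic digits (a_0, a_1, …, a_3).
Σ a^n = 1/(1 − a) = -1/8590;  first 4 digits = (1, 0, 5, 6)

v_11(a) = 2 ≥ 1, so the series converges in ℤ_11 to 1/(1 − a) = 1/(1 − 8591) = -1/8590. Expand this rational in ℤ_11: compute digits iteratively via d_i = x_i mod 11, x_{i+1} = (x_i − d_i)/11. The first 4 digits are (1, 0, 5, 6).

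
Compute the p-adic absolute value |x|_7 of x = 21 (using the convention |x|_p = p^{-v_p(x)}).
|21|_7 = 1/7

Step 1 — compute v_7(x) by factoring powers of 7 out of the numerator and denominator: v_7(21) = 1. Step 2 — apply |x|_p = p^{-v_p(x)} = 7^{-1} = 1/7.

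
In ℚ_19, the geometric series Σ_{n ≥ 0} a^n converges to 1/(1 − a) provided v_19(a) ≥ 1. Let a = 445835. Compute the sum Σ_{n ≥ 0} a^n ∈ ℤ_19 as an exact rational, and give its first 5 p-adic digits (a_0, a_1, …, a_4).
Σ a^n = 1/(1 − a) = -1/445834;  first 5 digits = (1, 0, 0, 8, 3)

v_19(a) = 3 ≥ 1, so the series converges in ℤ_19 to 1/(1 − a) = 1/(1 − 445835) = -1/445834. Expand this rational in ℤ_19: compute digits iteratively via d_i = x_i mod 19, x_{i+1} = (x_i − d_i)/19. The first 5 digits are (1, 0, 0, 8, 3).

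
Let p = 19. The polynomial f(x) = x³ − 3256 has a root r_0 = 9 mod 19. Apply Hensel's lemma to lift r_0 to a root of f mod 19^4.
r_3 = 1092 (mod 130321)

Hensel: r_{i+1} = r_i − f(r_i)/f′(r_i) mod 19^{i+2}, where f′(x) = 3x². Iterate:
  r_0 = 9 (mod 19)
  r_1 = 9 (mod 361)
  r_2 = 1092 (mod 6859)
  r_3 = 1092 (mod 130321)
Final: r = 1092 with f(r) ≡ 0 mod 19^4.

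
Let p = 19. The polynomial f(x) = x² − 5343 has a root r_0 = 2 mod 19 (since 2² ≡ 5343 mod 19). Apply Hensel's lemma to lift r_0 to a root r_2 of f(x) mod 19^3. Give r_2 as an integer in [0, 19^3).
r_2 = 4676 (mod 6859)

Hensel's recurrence: r_{i+1} = r_i − f(r_i)·(f′(r_i))^{-1} mod 19^{i+2}, with f′(x) = 2x. Iterate:
  r_0 = 2 (mod 19)
  r_1 = 344 (mod 361)
  r_2 = 4676 (mod 6859)
Final: r_2 = 4676, and one checks f(r_2) ≡ 0 mod 19^3.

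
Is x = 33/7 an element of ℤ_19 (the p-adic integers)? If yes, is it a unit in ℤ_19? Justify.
x ∈ ℤ_19^× (unit); v_19(x) = 0

ℤ_19 = {x ∈ ℚ_19 : v_19(x) ≥ 0} and ℤ_19^× = {x ∈ ℤ_19 : v_19(x) = 0}. Here v_19(33/7) = v_19(num) − v_19(den) = 0; compare against these criteria.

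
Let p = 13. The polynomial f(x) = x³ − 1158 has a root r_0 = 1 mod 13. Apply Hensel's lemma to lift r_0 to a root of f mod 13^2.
r_1 = 105 (mod 169)

Hensel: r_{i+1} = r_i − f(r_i)/f′(r_i) mod 13^{i+2}, where f′(x) = 3x². Iterate:
  r_0 = 1 (mod 13)
  r_1 = 105 (mod 169)
Final: r = 105 with f(r) ≡ 0 mod 13^2.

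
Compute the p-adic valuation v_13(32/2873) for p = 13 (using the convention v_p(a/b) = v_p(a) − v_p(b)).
v_13(32/2873) = -2

Factor powers of 13 from the numerator and denominator of the reduced fraction: 32 = 13^0 · 32 and 2873 = 13^2 · 17. Apply v_p(a/b) = v_p(a) − v_p(b): v_13(32/2873) = 0 − 2 = -2.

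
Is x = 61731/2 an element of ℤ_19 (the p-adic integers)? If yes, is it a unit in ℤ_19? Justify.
x ∈ ℤ_19 but not a unit; v_19(x) = 3 > 0

ℤ_19 = {x ∈ ℚ_19 : v_19(x) ≥ 0} and ℤ_19^× = {x ∈ ℤ_19 : v_19(x) = 0}. Here v_19(61731/2) = v_19(num) − v_19(den) = 3; compare against these criteria.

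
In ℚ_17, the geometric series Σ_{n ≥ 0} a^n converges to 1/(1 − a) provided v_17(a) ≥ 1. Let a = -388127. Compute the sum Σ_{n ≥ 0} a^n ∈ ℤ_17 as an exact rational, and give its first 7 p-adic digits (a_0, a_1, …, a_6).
Σ a^n = 1/(1 − a) = 1/388128;  first 7 digits = (1, 0, 0, 6, 12, 16, 1)

v_17(a) = 3 ≥ 1, so the series converges in ℤ_17 to 1/(1 − a) = 1/(1 − (-388127)) = 1/388128. Expand this rational in ℤ_17: compute digits iteratively via d_i = x_i mod 17, x_{i+1} = (x_i − d_i)/17. The first 7 digits are (1, 0, 0, 6, 12, 16, 1).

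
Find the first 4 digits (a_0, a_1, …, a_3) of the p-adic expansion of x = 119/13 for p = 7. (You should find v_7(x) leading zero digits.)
(a_0, …, a_3) = (0, 4, 5, 3)

v_7(119/13) = 1, so a_0 = ... = a_0 = 0. Factor out: x = 7^1 · u with u = 17/13 a unit in ℤ_7. Expand u iteratively via a_{v+i} = u_i mod 7, u_{i+1} = (u_i − a_{v+i})/7:
  u_0 = 17/13;  a_1 = 4;  u_1 = (u_0 − 4)/7 = -5/13
  u_1 = -5/13;  a_2 = 5;  u_2 = (u_1 − 5)/7 = -10/13
  u_2 = -10/13;  a_3 = 3;  u_3 = (u_2 − 3)/7 = -7/13
Digits: (0, 4, 5, 3).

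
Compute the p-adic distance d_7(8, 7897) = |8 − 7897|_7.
d_7(8, 7897) = 1/343

Step 1 — x − y = 8 − 7897 = -7889. Step 2 — v_7(-7889) = 3 (factor: -7889 = −(7^3 · 23); the sign does not affect v_p). Step 3 — |x − y|_7 = 7^{-3} = 1/343.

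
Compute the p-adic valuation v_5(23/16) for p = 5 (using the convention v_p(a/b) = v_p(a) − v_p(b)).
v_5(23/16) = 0

Factor powers of 5 from the numerator and denominator of the reduced fraction: 23 = 5^0 · 23 and 16 = 5^0 · 16. Apply v_p(a/b) = v_p(a) − v_p(b): v_5(23/16) = 0 − 0 = 0.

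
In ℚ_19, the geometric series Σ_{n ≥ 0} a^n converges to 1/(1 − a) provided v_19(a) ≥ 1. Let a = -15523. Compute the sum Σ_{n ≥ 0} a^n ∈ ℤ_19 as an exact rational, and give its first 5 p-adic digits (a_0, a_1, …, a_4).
Σ a^n = 1/(1 − a) = 1/15524;  first 5 digits = (1, 0, 14, 16, 5)

v_19(a) = 2 ≥ 1, so the series converges in ℤ_19 to 1/(1 − a) = 1/(1 − (-15523)) = 1/15524. Expand this rational in ℤ_19: compute digits iteratively via d_i = x_i mod 19, x_{i+1} = (x_i − d_i)/19. The first 5 digits are (1, 0, 14, 16, 5).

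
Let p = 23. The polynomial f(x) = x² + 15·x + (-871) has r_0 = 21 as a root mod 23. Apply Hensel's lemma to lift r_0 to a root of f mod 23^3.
r_2 = 6139 (mod 12167)

Hensel: r_{i+1} = r_i − f(r_i)·(f′(r_i))^{-1} mod 23^{i+2}, f′(x) = 2x + 15. Iterate:
  r_0 = 21 (mod 23)
  r_1 = 320 (mod 529)
  r_2 = 6139 (mod 12167)
Final: r = 6139 satisfies f(r) ≡ 0 mod 23^3.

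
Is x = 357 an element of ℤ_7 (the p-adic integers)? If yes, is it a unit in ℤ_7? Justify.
x ∈ ℤ_7 but not a unit; v_7(x) = 1 > 0

ℤ_7 = {x ∈ ℚ_7 : v_7(x) ≥ 0} and ℤ_7^× = {x ∈ ℤ_7 : v_7(x) = 0}. Here v_7(357) = v_7(num) − v_7(den) = 1; compare against these criteria.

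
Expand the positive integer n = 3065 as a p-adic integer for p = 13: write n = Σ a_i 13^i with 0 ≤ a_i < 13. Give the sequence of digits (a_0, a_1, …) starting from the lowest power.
(a_0, a_1, …) = (10, 1, 5, 1)

Repeated division by 13 gives the digits low-to-high: 3065 = 10 + 1·13^1 + 5·13^2 + 1·13^3. Digit sequence: (10, 1, 5, 1).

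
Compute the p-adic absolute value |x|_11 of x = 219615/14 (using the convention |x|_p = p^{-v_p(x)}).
|219615/14|_11 = 1/14641

Step 1 — compute v_11(x) by factoring powers of 11 out of the numerator and denominator: v_11(219615/14) = 4. Step 2 — apply |x|_p = p^{-v_p(x)} = 11^{-4} = 1/14641.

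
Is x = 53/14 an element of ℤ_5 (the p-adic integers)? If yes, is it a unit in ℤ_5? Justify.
x ∈ ℤ_5^× (unit); v_5(x) = 0

ℤ_5 = {x ∈ ℚ_5 : v_5(x) ≥ 0} and ℤ_5^× = {x ∈ ℤ_5 : v_5(x) = 0}. Here v_5(53/14) = v_5(num) − v_5(den) = 0; compare against these criteria.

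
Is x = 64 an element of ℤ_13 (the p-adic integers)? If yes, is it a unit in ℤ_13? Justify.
x ∈ ℤ_13^× (unit); v_13(x) = 0

ℤ_13 = {x ∈ ℚ_13 : v_13(x) ≥ 0} and ℤ_13^× = {x ∈ ℤ_13 : v_13(x) = 0}. Here v_13(64) = v_13(num) − v_13(den) = 0; compare against these criteria.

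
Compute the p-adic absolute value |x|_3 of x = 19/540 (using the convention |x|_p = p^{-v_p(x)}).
|19/540|_3 = 27

Step 1 — compute v_3(x) by factoring powers of 3 out of the numerator and denominator: v_3(19/540) = -3. Step 2 — apply |x|_p = p^{-v_p(x)} = 3^{3} = 27.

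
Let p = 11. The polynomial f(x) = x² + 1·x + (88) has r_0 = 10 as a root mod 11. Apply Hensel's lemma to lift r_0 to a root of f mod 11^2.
r_1 = 87 (mod 121)

Hensel: r_{i+1} = r_i − f(r_i)·(f′(r_i))^{-1} mod 11^{i+2}, f′(x) = 2x + 1. Iterate:
  r_0 = 10 (mod 11)
  r_1 = 87 (mod 121)
Final: r = 87 satisfies f(r) ≡ 0 mod 11^2.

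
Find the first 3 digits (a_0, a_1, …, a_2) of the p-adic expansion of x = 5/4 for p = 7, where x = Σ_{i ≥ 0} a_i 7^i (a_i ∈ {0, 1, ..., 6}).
(a_0, …, a_2) = (3, 5, 1)

v_7(5/4) = 0 (numerator and denominator both coprime to 7), so x ∈ ℤ_7^×. Compute digits iteratively via a_i = x_i mod 7, x_{i+1} = (x_i − a_i)/7, with x_0 = x:
  x_0 = 5/4;  a_0 = 3;  x_1 = (x_0 − 3)/7 = -1/4
  x_1 = -1/4;  a_1 = 5;  x_2 = (x_1 − 5)/7 = -3/4
  x_2 = -3/4;  a_2 = 1;  x_3 = (x_2 − 1)/7 = -1/4
Digits: (3, 5, 1).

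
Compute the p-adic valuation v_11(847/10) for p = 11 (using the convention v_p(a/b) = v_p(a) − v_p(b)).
v_11(847/10) = 2

Factor powers of 11 from the numerator and denominator of the reduced fraction: 847 = 11^2 · 7 and 10 = 11^0 · 10. Apply v_p(a/b) = v_p(a) − v_p(b): v_11(847/10) = 2 − 0 = 2.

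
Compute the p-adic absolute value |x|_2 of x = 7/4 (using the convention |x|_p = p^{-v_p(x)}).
|7/4|_2 = 4

Step 1 — compute v_2(x) by factoring powers of 2 out of the numerator and denominator: v_2(7/4) = -2. Step 2 — apply |x|_p = p^{-v_p(x)} = 2^{2} = 4.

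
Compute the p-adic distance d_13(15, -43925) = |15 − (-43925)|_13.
d_13(15, -43925) = 1/2197

Step 1 — x − y = 15 − (-43925) = 43940. Step 2 — v_13(43940) = 3 (factor: 43940 = (13^3 · 20); the sign does not affect v_p). Step 3 — |x − y|_13 = 13^{-3} = 1/2197.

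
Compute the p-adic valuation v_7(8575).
v_7(8575) = 3

v_7(n) is the largest exponent k such that 7^k divides n. Factor out: 8575 = 7^3 · 25. (Sign doesn't affect v_p.) So v_7(8575) = 3.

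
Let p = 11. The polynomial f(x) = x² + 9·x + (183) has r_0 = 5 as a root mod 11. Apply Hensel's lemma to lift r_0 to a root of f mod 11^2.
r_1 = 49 (mod 121)

Hensel: r_{i+1} = r_i − f(r_i)·(f′(r_i))^{-1} mod 11^{i+2}, f′(x) = 2x + 9. Iterate:
  r_0 = 5 (mod 11)
  r_1 = 49 (mod 121)
Final: r = 49 satisfies f(r) ≡ 0 mod 11^2.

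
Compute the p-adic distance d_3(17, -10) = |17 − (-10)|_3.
d_3(17, -10) = 1/27

Step 1 — x − y = 17 − (-10) = 27. Step 2 — v_3(27) = 3 (factor: 27 = (3^3 · 1); the sign does not affect v_p). Step 3 — |x − y|_3 = 3^{-3} = 1/27.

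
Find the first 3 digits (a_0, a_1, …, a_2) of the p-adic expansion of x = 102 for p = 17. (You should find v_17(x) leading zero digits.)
(a_0, …, a_2) = (0, 6, 0)

v_17(102) = 1, so a_0 = ... = a_0 = 0. Factor out: x = 17^1 · u with u = 6 a unit in ℤ_17. Expand u iteratively via a_{v+i} = u_i mod 17, u_{i+1} = (u_i − a_{v+i})/17:
  u_0 = 6;  a_1 = 6;  u_1 = (u_0 − 6)/17 = 0
  u_1 = 0;  a_2 = 0;  u_2 = (u_1 − 0)/17 = 0
Digits: (0, 6, 0).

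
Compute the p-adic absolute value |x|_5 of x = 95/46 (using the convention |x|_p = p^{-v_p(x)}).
|95/46|_5 = 1/5

Step 1 — compute v_5(x) by factoring powers of 5 out of the numerator and denominator: v_5(95/46) = 1. Step 2 — apply |x|_p = p^{-v_p(x)} = 5^{-1} = 1/5.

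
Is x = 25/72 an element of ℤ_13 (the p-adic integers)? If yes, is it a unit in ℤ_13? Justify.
x ∈ ℤ_13^× (unit); v_13(x) = 0

ℤ_13 = {x ∈ ℚ_13 : v_13(x) ≥ 0} and ℤ_13^× = {x ∈ ℤ_13 : v_13(x) = 0}. Here v_13(25/72) = v_13(num) − v_13(den) = 0; compare against these criteria.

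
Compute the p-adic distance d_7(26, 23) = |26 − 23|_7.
d_7(26, 23) = 1

Step 1 — x − y = 26 − 23 = 3. Step 2 — v_7(3) = 0 (factor: 3 = (7^0 · 3); the sign does not affect v_p). Step 3 — |x − y|_7 = 7^{0} = 1.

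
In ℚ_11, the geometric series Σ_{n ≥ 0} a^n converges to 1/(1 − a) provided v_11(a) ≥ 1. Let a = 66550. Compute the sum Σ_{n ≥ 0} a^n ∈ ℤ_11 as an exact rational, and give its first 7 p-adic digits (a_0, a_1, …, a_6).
Σ a^n = 1/(1 − a) = -1/66549;  first 7 digits = (1, 0, 0, 6, 4, 0, 3)

v_11(a) = 3 ≥ 1, so the series converges in ℤ_11 to 1/(1 − a) = 1/(1 − 66550) = -1/66549. Expand this rational in ℤ_11: compute digits iteratively via d_i = x_i mod 11, x_{i+1} = (x_i − d_i)/11. The first 7 digits are (1, 0, 0, 6, 4, 0, 3).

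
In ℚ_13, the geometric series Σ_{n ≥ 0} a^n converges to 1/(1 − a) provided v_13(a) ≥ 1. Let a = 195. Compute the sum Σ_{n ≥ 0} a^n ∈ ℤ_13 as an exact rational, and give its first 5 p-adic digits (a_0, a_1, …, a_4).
Σ a^n = 1/(1 − a) = -1/194;  first 5 digits = (1, 2, 5, 12, 3)

v_13(a) = 1 ≥ 1, so the series converges in ℤ_13 to 1/(1 − a) = 1/(1 − 195) = -1/194. Expand this rational in ℤ_13: compute digits iteratively via d_i = x_i mod 13, x_{i+1} = (x_i − d_i)/13. The first 5 digits are (1, 2, 5, 12, 3).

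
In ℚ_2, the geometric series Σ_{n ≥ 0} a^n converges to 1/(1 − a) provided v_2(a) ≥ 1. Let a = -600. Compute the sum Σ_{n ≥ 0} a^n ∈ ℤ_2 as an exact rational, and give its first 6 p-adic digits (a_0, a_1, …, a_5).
Σ a^n = 1/(1 − a) = 1/601;  first 6 digits = (1, 0, 0, 1, 0, 1)

v_2(a) = 3 ≥ 1, so the series converges in ℤ_2 to 1/(1 − a) = 1/(1 − (-600)) = 1/601. Expand this rational in ℤ_2: compute digits iteratively via d_i = x_i mod 2, x_{i+1} = (x_i − d_i)/2. The first 6 digits are (1, 0, 0, 1, 0, 1).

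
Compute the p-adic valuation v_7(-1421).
v_7(-1421) = 2

v_7(n) is the largest exponent k such that 7^k divides n. Factor out: -1421 = -7^2 · 29. (Sign doesn't affect v_p.) So v_7(-1421) = 2.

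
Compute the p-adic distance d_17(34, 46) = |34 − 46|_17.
d_17(34, 46) = 1

Step 1 — x − y = 34 − 46 = -12. Step 2 — v_17(-12) = 0 (factor: -12 = −(17^0 · 12); the sign does not affect v_p). Step 3 — |x − y|_17 = 17^{0} = 1.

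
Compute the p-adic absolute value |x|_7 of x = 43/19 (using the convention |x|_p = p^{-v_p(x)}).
|43/19|_7 = 1

Step 1 — compute v_7(x) by factoring powers of 7 out of the numerator and denominator: v_7(43/19) = 0. Step 2 — apply |x|_p = p^{-v_p(x)} = 7^{0} = 1.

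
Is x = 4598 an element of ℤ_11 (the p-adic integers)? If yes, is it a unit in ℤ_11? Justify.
x ∈ ℤ_11 but not a unit; v_11(x) = 2 > 0

ℤ_11 = {x ∈ ℚ_11 : v_11(x) ≥ 0} and ℤ_11^× = {x ∈ ℤ_11 : v_11(x) = 0}. Here v_11(4598) = v_11(num) − v_11(den) = 2; compare against these criteria.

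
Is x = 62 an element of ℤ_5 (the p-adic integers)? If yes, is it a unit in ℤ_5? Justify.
x ∈ ℤ_5^× (unit); v_5(x) = 0

ℤ_5 = {x ∈ ℚ_5 : v_5(x) ≥ 0} and ℤ_5^× = {x ∈ ℤ_5 : v_5(x) = 0}. Here v_5(62) = v_5(num) − v_5(den) = 0; compare against these criteria.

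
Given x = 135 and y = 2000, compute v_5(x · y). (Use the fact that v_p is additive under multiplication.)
v_5(270000) = 4

v_p(x) = 1 (factor: 135 = 5^1 · 27); v_p(y) = 3 (factor: 2000 = 5^3 · 16). Additivity: v_p(xy) = v_p(x) + v_p(y) = 1 + 3 = 4. (Direct check: xy = 270000 = 5^4 · (432).)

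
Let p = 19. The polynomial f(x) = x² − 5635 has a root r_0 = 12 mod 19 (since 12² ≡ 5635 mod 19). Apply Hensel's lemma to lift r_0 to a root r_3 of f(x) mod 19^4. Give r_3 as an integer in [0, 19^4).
r_3 = 14395 (mod 130321)

Hensel's recurrence: r_{i+1} = r_i − f(r_i)·(f′(r_i))^{-1} mod 19^{i+2}, with f′(x) = 2x. Iterate:
  r_0 = 12 (mod 19)
  r_1 = 316 (mod 361)
  r_2 = 677 (mod 6859)
  r_3 = 14395 (mod 130321)
Final: r_3 = 14395, and one checks f(r_3) ≡ 0 mod 19^4.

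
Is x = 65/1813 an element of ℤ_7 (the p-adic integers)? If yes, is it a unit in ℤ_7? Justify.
x ∉ ℤ_7 (v_7(x) = -2 < 0)

ℤ_7 = {x ∈ ℚ_7 : v_7(x) ≥ 0} and ℤ_7^× = {x ∈ ℤ_7 : v_7(x) = 0}. Here v_7(65/1813) = v_7(num) − v_7(den) = -2; compare against these criteria.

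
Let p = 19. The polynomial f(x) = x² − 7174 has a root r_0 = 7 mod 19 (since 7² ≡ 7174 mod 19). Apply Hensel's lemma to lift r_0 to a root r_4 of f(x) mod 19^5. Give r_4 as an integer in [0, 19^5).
r_4 = 1579040 (mod 2476099)

Hensel's recurrence: r_{i+1} = r_i − f(r_i)·(f′(r_i))^{-1} mod 19^{i+2}, with f′(x) = 2x. Iterate:
  r_0 = 7 (mod 19)
  r_1 = 26 (mod 361)
  r_2 = 1470 (mod 6859)
  r_3 = 15188 (mod 130321)
  r_4 = 1579040 (mod 2476099)
Final: r_4 = 1579040, and one checks f(r_4) ≡ 0 mod 19^5.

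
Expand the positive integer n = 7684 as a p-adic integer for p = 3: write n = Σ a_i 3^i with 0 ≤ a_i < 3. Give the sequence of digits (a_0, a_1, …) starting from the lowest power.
(a_0, a_1, …) = (1, 2, 1, 2, 1, 1, 1, 0, 1)

Repeated division by 3 gives the digits low-to-high: 7684 = 1 + 2·3^1 + 1·3^2 + 2·3^3 + 1·3^4 + 1·3^5 + 1·3^6 + 1·3^8. Digit sequence: (1, 2, 1, 2, 1, 1, 1, 0, 1).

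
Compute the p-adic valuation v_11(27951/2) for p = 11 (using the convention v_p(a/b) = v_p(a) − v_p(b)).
v_11(27951/2) = 3

Factor powers of 11 from the numerator and denominator of the reduced fraction: 27951 = 11^3 · 21 and 2 = 11^0 · 2. Apply v_p(a/b) = v_p(a) − v_p(b): v_11(27951/2) = 3 − 0 = 3.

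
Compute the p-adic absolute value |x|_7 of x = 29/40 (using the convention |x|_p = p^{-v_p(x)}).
|29/40|_7 = 1

Step 1 — compute v_7(x) by factoring powers of 7 out of the numerator and denominator: v_7(29/40) = 0. Step 2 — apply |x|_p = p^{-v_p(x)} = 7^{0} = 1.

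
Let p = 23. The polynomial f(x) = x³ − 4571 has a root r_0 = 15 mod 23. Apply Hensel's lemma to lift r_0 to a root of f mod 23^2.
r_1 = 429 (mod 529)

Hensel: r_{i+1} = r_i − f(r_i)/f′(r_i) mod 23^{i+2}, where f′(x) = 3x². Iterate:
  r_0 = 15 (mod 23)
  r_1 = 429 (mod 529)
Final: r = 429 with f(r) ≡ 0 mod 23^2.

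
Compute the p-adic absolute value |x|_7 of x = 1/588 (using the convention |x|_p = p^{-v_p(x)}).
|1/588|_7 = 49

Step 1 — compute v_7(x) by factoring powers of 7 out of the numerator and denominator: v_7(1/588) = -2. Step 2 — apply |x|_p = p^{-v_p(x)} = 7^{2} = 49.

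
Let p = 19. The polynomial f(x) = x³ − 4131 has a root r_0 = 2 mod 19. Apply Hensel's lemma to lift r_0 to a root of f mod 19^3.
r_2 = 1218 (mod 6859)

Hensel: r_{i+1} = r_i − f(r_i)/f′(r_i) mod 19^{i+2}, where f′(x) = 3x². Iterate:
  r_0 = 2 (mod 19)
  r_1 = 135 (mod 361)
  r_2 = 1218 (mod 6859)
Final: r = 1218 with f(r) ≡ 0 mod 19^3.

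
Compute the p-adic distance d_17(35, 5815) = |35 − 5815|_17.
d_17(35, 5815) = 1/289

Step 1 — x − y = 35 − 5815 = -5780. Step 2 — v_17(-5780) = 2 (factor: -5780 = −(17^2 · 20); the sign does not affect v_p). Step 3 — |x − y|_17 = 17^{-2} = 1/289.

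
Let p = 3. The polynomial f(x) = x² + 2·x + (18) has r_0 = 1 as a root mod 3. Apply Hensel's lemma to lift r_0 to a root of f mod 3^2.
r_1 = 7 (mod 9)

Hensel: r_{i+1} = r_i − f(r_i)·(f′(r_i))^{-1} mod 3^{i+2}, f′(x) = 2x + 2. Iterate:
  r_0 = 1 (mod 3)
  r_1 = 7 (mod 9)
Final: r = 7 satisfies f(r) ≡ 0 mod 3^2.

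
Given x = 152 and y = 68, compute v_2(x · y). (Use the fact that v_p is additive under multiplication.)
v_2(10336) = 5

v_p(x) = 3 (factor: 152 = 2^3 · 19); v_p(y) = 2 (factor: 68 = 2^2 · 17). Additivity: v_p(xy) = v_p(x) + v_p(y) = 3 + 2 = 5. (Direct check: xy = 10336 = 2^5 · (323).)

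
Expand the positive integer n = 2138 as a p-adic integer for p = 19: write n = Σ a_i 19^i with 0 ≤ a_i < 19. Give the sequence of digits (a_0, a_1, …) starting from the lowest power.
(a_0, a_1, …) = (10, 17, 5)

Repeated division by 19 gives the digits low-to-high: 2138 = 10 + 17·19^1 + 5·19^2. Digit sequence: (10, 17, 5).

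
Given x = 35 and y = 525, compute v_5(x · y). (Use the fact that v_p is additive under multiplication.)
v_5(18375) = 3

v_p(x) = 1 (factor: 35 = 5^1 · 7); v_p(y) = 2 (factor: 525 = 5^2 · 21). Additivity: v_p(xy) = v_p(x) + v_p(y) = 1 + 2 = 3. (Direct check: xy = 18375 = 5^3 · (147).)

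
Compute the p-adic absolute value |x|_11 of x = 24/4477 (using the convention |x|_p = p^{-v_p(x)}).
|24/4477|_11 = 121

Step 1 — compute v_11(x) by factoring powers of 11 out of the numerator and denominator: v_11(24/4477) = -2. Step 2 — apply |x|_p = p^{-v_p(x)} = 11^{2} = 121.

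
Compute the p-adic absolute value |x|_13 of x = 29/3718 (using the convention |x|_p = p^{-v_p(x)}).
|29/3718|_13 = 169

Step 1 — compute v_13(x) by factoring powers of 13 out of the numerator and denominator: v_13(29/3718) = -2. Step 2 — apply |x|_p = p^{-v_p(x)} = 13^{2} = 169.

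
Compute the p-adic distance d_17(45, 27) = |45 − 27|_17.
d_17(45, 27) = 1

Step 1 — x − y = 45 − 27 = 18. Step 2 — v_17(18) = 0 (factor: 18 = (17^0 · 18); the sign does not affect v_p). Step 3 — |x − y|_17 = 17^{0} = 1.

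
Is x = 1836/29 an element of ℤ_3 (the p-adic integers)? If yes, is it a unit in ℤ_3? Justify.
x ∈ ℤ_3 but not a unit; v_3(x) = 3 > 0

ℤ_3 = {x ∈ ℚ_3 : v_3(x) ≥ 0} and ℤ_3^× = {x ∈ ℤ_3 : v_3(x) = 0}. Here v_3(1836/29) = v_3(num) − v_3(den) = 3; compare against these criteria.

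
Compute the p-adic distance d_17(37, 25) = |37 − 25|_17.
d_17(37, 25) = 1

Step 1 — x − y = 37 − 25 = 12. Step 2 — v_17(12) = 0 (factor: 12 = (17^0 · 12); the sign does not affect v_p). Step 3 — |x − y|_17 = 17^{0} = 1.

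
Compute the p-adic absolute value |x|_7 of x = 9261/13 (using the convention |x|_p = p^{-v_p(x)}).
|9261/13|_7 = 1/343

Step 1 — compute v_7(x) by factoring powers of 7 out of the numerator and denominator: v_7(9261/13) = 3. Step 2 — apply |x|_p = p^{-v_p(x)} = 7^{-3} = 1/343.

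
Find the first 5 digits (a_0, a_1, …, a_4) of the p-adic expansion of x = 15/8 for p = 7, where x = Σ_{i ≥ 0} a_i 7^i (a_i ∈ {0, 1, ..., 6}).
(a_0, …, a_4) = (1, 1, 6, 0, 6)

v_7(15/8) = 0 (numerator and denominator both coprime to 7), so x ∈ ℤ_7^×. Compute digits iteratively via a_i = x_i mod 7, x_{i+1} = (x_i − a_i)/7, with x_0 = x:
  x_0 = 15/8;  a_0 = 1;  x_1 = (x_0 − 1)/7 = 1/8
  x_1 = 1/8;  a_1 = 1;  x_2 = (x_1 − 1)/7 = -1/8
  x_2 = -1/8;  a_2 = 6;  x_3 = (x_2 − 6)/7 = -7/8
  x_3 = -7/8;  a_3 = 0;  x_4 = (x_3 − 0)/7 = -1/8
  x_4 = -1/8;  a_4 = 6;  x_5 = (x_4 − 6)/7 = -7/8
Digits: (1, 1, 6, 0, 6).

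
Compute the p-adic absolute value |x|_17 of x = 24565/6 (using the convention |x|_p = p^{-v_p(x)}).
|24565/6|_17 = 1/4913

Step 1 — compute v_17(x) by factoring powers of 17 out of the numerator and denominator: v_17(24565/6) = 3. Step 2 — apply |x|_p = p^{-v_p(x)} = 17^{-3} = 1/4913.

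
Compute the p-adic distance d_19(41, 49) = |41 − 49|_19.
d_19(41, 49) = 1

Step 1 — x − y = 41 − 49 = -8. Step 2 — v_19(-8) = 0 (factor: -8 = −(19^0 · 8); the sign does not affect v_p). Step 3 — |x − y|_19 = 19^{0} = 1.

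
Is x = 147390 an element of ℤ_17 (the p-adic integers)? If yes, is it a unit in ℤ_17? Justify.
x ∈ ℤ_17 but not a unit; v_17(x) = 3 > 0

ℤ_17 = {x ∈ ℚ_17 : v_17(x) ≥ 0} and ℤ_17^× = {x ∈ ℤ_17 : v_17(x) = 0}. Here v_17(147390) = v_17(num) − v_17(den) = 3; compare against these criteria.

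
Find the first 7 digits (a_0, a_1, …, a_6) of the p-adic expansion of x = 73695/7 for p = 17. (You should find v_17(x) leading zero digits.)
(a_0, …, a_6) = (0, 0, 0, 7, 7, 2, 12)

v_17(73695/7) = 3, so a_0 = ... = a_2 = 0. Factor out: x = 17^3 · u with u = 15/7 a unit in ℤ_17. Expand u iteratively via a_{v+i} = u_i mod 17, u_{i+1} = (u_i − a_{v+i})/17:
  u_0 = 15/7;  a_3 = 7;  u_1 = (u_0 − 7)/17 = -2/7
  u_1 = -2/7;  a_4 = 7;  u_2 = (u_1 − 7)/17 = -3/7
  u_2 = -3/7;  a_5 = 2;  u_3 = (u_2 − 2)/17 = -1/7
  u_3 = -1/7;  a_6 = 12;  u_4 = (u_3 − 12)/17 = -5/7
Digits: (0, 0, 0, 7, 7, 2, 12).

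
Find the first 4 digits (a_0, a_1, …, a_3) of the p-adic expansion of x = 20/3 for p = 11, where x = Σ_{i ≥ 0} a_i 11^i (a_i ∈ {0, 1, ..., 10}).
(a_0, …, a_3) = (3, 4, 7, 3)

v_11(20/3) = 0 (numerator and denominator both coprime to 11), so x ∈ ℤ_11^×. Compute digits iteratively via a_i = x_i mod 11, x_{i+1} = (x_i − a_i)/11, with x_0 = x:
  x_0 = 20/3;  a_0 = 3;  x_1 = (x_0 − 3)/11 = 1/3
  x_1 = 1/3;  a_1 = 4;  x_2 = (x_1 − 4)/11 = -1/3
  x_2 = -1/3;  a_2 = 7;  x_3 = (x_2 − 7)/11 = -2/3
  x_3 = -2/3;  a_3 = 3;  x_4 = (x_3 − 3)/11 = -1/3
Digits: (3, 4, 7, 3).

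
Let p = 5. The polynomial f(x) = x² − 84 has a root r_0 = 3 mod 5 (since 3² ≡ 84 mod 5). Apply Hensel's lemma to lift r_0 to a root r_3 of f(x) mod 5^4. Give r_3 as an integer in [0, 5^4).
r_3 = 328 (mod 625)

Hensel's recurrence: r_{i+1} = r_i − f(r_i)·(f′(r_i))^{-1} mod 5^{i+2}, with f′(x) = 2x. Iterate:
  r_0 = 3 (mod 5)
  r_1 = 3 (mod 25)
  r_2 = 78 (mod 125)
  r_3 = 328 (mod 625)
Final: r_3 = 328, and one checks f(r_3) ≡ 0 mod 5^4.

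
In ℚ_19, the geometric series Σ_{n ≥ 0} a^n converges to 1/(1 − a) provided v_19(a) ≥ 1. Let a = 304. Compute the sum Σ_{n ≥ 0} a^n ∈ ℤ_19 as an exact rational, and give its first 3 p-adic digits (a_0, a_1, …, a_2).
Σ a^n = 1/(1 − a) = -1/303;  first 3 digits = (1, 16, 9)

v_19(a) = 1 ≥ 1, so the series converges in ℤ_19 to 1/(1 − a) = 1/(1 − 304) = -1/303. Expand this rational in ℤ_19: compute digits iteratively via d_i = x_i mod 19, x_{i+1} = (x_i − d_i)/19. The first 3 digits are (1, 16, 9).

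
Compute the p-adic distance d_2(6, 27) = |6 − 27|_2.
d_2(6, 27) = 1

Step 1 — x − y = 6 − 27 = -21. Step 2 — v_2(-21) = 0 (factor: -21 = −(2^0 · 21); the sign does not affect v_p). Step 3 — |x − y|_2 = 2^{0} = 1.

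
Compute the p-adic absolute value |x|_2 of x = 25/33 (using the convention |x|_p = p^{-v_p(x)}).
|25/33|_2 = 1

Step 1 — compute v_2(x) by factoring powers of 2 out of the numerator and denominator: v_2(25/33) = 0. Step 2 — apply |x|_p = p^{-v_p(x)} = 2^{0} = 1.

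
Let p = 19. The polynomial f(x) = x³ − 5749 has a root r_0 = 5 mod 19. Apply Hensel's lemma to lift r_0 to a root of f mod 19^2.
r_1 = 157 (mod 361)

Hensel: r_{i+1} = r_i − f(r_i)/f′(r_i) mod 19^{i+2}, where f′(x) = 3x². Iterate:
  r_0 = 5 (mod 19)
  r_1 = 157 (mod 361)
Final: r = 157 with f(r) ≡ 0 mod 19^2.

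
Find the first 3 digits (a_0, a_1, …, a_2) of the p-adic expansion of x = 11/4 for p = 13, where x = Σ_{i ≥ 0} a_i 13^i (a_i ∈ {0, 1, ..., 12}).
(a_0, …, a_2) = (6, 3, 3)

v_13(11/4) = 0 (numerator and denominator both coprime to 13), so x ∈ ℤ_13^×. Compute digits iteratively via a_i = x_i mod 13, x_{i+1} = (x_i − a_i)/13, with x_0 = x:
  x_0 = 11/4;  a_0 = 6;  x_1 = (x_0 − 6)/13 = -1/4
  x_1 = -1/4;  a_1 = 3;  x_2 = (x_1 − 3)/13 = -1/4
  x_2 = -1/4;  a_2 = 3;  x_3 = (x_2 − 3)/13 = -1/4
Digits: (6, 3, 3).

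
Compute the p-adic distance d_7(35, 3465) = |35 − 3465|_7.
d_7(35, 3465) = 1/343

Step 1 — x − y = 35 − 3465 = -3430. Step 2 — v_7(-3430) = 3 (factor: -3430 = −(7^3 · 10); the sign does not affect v_p). Step 3 — |x − y|_7 = 7^{-3} = 1/343.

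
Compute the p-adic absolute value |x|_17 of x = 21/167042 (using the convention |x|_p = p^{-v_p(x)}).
|21/167042|_17 = 83521

Step 1 — compute v_17(x) by factoring powers of 17 out of the numerator and denominator: v_17(21/167042) = -4. Step 2 — apply |x|_p = p^{-v_p(x)} = 17^{4} = 83521.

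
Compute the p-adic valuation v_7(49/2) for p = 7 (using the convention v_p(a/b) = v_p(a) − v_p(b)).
v_7(49/2) = 2

Factor powers of 7 from the numerator and denominator of the reduced fraction: 49 = 7^2 · 1 and 2 = 7^0 · 2. Apply v_p(a/b) = v_p(a) − v_p(b): v_7(49/2) = 2 − 0 = 2.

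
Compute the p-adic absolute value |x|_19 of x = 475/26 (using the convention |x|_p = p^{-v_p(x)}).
|475/26|_19 = 1/19

Step 1 — compute v_19(x) by factoring powers of 19 out of the numerator and denominator: v_19(475/26) = 1. Step 2 — apply |x|_p = p^{-v_p(x)} = 19^{-1} = 1/19.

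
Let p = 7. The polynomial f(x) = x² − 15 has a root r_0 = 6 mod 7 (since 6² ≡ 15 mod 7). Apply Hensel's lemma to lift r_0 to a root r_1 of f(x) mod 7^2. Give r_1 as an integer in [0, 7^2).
r_1 = 41 (mod 49)

Hensel's recurrence: r_{i+1} = r_i − f(r_i)·(f′(r_i))^{-1} mod 7^{i+2}, with f′(x) = 2x. Iterate:
  r_0 = 6 (mod 7)
  r_1 = 41 (mod 49)
Final: r_1 = 41, and one checks f(r_1) ≡ 0 mod 7^2.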